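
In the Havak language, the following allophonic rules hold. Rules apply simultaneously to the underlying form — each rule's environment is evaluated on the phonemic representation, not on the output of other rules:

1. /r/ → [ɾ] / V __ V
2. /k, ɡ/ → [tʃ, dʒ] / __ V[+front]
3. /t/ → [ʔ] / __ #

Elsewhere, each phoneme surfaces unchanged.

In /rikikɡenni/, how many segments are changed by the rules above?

2

Segments that undergo a rule: /k/ → [tʃ] (rule 2); /ɡ/ → [dʒ] (rule 2).
All other segments surface unchanged.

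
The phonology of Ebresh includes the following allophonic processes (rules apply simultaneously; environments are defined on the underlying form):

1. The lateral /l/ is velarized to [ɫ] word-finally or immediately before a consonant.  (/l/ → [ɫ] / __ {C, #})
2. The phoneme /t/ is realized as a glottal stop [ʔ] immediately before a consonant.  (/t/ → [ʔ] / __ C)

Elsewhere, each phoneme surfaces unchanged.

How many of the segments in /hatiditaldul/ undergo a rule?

2

Segments that undergo a rule: /l/ → [ɫ] (rule 1); /l/ → [ɫ] (rule 1).
All other segments surface unchanged.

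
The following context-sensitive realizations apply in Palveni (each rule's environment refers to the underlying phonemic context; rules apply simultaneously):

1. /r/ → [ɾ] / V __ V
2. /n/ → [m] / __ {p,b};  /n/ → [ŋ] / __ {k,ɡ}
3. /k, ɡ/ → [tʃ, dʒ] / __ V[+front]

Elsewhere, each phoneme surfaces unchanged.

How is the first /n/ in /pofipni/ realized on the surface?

/n/ (between /p/ and /i/) fails the environment for rule 2, so it stays [n].

[n]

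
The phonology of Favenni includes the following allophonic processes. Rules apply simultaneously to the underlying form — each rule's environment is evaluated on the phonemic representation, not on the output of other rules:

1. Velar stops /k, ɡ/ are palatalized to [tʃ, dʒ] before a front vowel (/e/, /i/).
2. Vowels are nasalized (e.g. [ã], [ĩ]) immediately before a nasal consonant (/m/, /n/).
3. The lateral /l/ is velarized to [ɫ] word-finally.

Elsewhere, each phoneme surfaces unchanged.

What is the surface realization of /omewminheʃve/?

[õmewmĩnheʃve]

/o/ meets the environment for rule 2 (before a nasal consonant) → [õ].
/m/ — not in any rule's target class → [m].
/e/ — between /m/ and /w/; rule 2 does not apply here → [e].
/w/ (between /e/ and /m/): no rule targets it → [w].
/m/ (between /w/ and /i/) is unaffected → [m].
/i/ meets the environment for rule 2 (before a nasal consonant) → [ĩ].
/n/ — not in any rule's target class → [n].
/h/ (between /n/ and /e/): no rule targets it → [h].
/e/ — between /h/ and /ʃ/; rule 2 does not apply here → [e].
/ʃ/ stays [ʃ].
/v/ (between /ʃ/ and /e/): no rule targets it → [v].
/e/ — word-final; rule 2 does not apply here → [e].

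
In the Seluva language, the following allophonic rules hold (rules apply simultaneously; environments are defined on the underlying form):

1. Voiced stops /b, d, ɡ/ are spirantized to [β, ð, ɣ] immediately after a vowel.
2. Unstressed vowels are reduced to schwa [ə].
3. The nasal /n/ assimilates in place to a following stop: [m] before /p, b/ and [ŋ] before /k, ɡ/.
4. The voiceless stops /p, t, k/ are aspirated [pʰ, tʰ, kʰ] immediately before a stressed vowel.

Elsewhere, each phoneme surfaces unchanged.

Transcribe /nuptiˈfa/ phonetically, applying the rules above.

[nəptəˈfa]

/n/ (word-initial): rule 3 targets it, but not before a labial or velar stop → unchanged [n].
Rule 2 applies to /u/ (between /n/ and /p/: in an unstressed syllable) → [ə].
/p/ (between /u/ and /t/): rule 4 targets it, but not immediately before a stressed vowel → unchanged [p].
/t/ — between /p/ and /i/; rule 4 does not apply here → [t].
/i/ meets the environment for rule 2 (in an unstressed syllable) → [ə].
/f/ — not in any rule's target class → [f].
/a/ (word-final) fails the environment for rule 2, so it stays [a].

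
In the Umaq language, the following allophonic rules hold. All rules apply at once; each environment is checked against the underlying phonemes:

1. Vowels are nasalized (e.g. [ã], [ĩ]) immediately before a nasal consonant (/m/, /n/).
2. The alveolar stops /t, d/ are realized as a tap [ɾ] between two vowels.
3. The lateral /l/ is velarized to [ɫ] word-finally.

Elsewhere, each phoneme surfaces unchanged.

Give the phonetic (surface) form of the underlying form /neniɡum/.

Rule 1 applies to /e/ (between /n/ and /n/: before a nasal consonant) → [ẽ].
/i/ — between /n/ and /ɡ/; rule 1 does not apply here → [i].
/u/ — between /ɡ/ and /m/, before a nasal consonant — surfaces as [ũ] (rule 1).

[nẽniɡũm]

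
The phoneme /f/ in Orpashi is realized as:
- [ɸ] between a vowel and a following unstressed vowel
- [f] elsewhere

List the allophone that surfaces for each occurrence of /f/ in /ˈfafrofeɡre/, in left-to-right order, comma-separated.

[f], [f], [ɸ]

Occurrence 1 (position 1): no conditioning environment matches → elsewhere allophone [f].
Occurrence 2 (position 3): no conditioning environment matches → elsewhere allophone [f].
Occurrence 3 (position 6): between a vowel and a following unstressed vowel → [ɸ].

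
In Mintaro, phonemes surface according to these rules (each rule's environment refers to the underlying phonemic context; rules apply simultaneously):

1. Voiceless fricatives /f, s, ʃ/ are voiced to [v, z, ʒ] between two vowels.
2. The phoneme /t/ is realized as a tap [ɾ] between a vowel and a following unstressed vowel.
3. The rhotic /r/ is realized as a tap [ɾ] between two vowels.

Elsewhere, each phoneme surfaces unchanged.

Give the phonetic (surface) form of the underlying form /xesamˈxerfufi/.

[xezamˈxerfuvi]

/x/ (word-initial): no rule targets it → [x].
/e/ — not in any rule's target class → [e].
/s/ meets the environment for rule 1 (between two vowels) → [z].
/a/ (between /s/ and /m/) is unaffected → [a].
/m/ — not in any rule's target class → [m].
/x/ — not in any rule's target class → [x].
/e/ (between /x/ and /r/): no rule targets it → [e].
/r/ (between /e/ and /f/) fails the environment for rule 3, so it stays [r].
/f/ (between /r/ and /u/): rule 1 targets it, but not between two vowels → unchanged [f].
/u/ stays [u].
/f/ meets the environment for rule 1 (between two vowels) → [v].
/i/ (word-final): no rule targets it → [i].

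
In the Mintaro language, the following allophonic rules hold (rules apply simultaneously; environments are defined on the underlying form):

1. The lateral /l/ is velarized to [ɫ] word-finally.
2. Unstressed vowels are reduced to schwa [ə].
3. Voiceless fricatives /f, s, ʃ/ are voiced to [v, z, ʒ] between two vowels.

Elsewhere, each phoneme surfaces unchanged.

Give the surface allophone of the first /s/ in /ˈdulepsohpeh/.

/s/ (between /p/ and /o/): rule 3 targets it, but not between two vowels → unchanged [s].

[s]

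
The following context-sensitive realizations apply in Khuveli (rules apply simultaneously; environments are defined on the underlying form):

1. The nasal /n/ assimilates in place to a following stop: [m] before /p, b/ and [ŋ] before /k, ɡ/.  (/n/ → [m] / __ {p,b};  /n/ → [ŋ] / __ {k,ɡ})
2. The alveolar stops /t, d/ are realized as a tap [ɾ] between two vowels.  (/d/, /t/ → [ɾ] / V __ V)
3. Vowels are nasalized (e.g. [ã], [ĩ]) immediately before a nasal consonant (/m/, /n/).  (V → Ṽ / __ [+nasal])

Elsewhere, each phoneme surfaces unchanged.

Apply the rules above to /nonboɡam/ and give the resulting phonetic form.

[nõmboɡãm]

/n/ (word-initial) is in the target of rule 1 but the environment (before a labial or velar stop) is not met → [n].
/o/ — between /n/ and /n/, before a nasal consonant — surfaces as [õ] (rule 3).
/n/ (between /o/ and /b/): before a labial or velar stop, so rule 1 applies → [m].
/o/ (between /b/ and /ɡ/): rule 3 targets it, but not before a nasal consonant → unchanged [o].
Rule 3 applies to /a/ (between /ɡ/ and /m/: before a nasal consonant) → [ã].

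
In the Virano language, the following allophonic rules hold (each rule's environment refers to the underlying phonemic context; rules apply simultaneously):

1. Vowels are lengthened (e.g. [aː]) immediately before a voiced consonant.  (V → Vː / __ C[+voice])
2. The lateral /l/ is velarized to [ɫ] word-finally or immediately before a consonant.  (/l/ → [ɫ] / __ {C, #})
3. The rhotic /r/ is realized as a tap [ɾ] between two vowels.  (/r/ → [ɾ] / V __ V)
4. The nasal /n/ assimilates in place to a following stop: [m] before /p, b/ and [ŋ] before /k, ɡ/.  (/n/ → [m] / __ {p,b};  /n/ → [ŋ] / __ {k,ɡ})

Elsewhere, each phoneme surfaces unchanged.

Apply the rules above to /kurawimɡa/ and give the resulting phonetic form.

/k/ (word-initial) is unaffected → [k].
Rule 1 applies to /u/ (between /k/ and /r/: before a voiced consonant) → [uː].
/r/ — between /u/ and /a/, between two vowels — surfaces as [ɾ] (rule 3).
Rule 1 applies to /a/ (between /r/ and /w/: before a voiced consonant) → [aː].
/w/ — not in any rule's target class → [w].
/i/ (between /w/ and /m/) occurs before a voiced consonant → [iː] by rule 1.
/m/ — not in any rule's target class → [m].
/ɡ/ (between /m/ and /a/): no rule targets it → [ɡ].
/a/ (word-final) is in the target of rule 1 but the environment (before a voiced consonant) is not met → [a].

[kuːɾaːwiːmɡa]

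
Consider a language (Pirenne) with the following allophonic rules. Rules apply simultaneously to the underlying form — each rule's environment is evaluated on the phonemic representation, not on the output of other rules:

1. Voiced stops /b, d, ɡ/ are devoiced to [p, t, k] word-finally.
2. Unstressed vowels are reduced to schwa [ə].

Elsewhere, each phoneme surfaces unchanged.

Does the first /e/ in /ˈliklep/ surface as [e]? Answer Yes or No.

No

/e/ (between /l/ and /p/) occurs in an unstressed syllable → [ə] by rule 2.
The actual realization is [ə], not [e].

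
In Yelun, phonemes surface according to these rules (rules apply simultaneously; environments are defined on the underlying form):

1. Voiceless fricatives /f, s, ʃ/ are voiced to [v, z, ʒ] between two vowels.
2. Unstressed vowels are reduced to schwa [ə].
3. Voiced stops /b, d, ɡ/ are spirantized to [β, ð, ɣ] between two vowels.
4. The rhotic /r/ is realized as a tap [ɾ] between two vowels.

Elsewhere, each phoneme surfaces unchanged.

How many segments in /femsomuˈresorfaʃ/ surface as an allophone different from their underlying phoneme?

7

Segments that undergo a rule: /e/ → [ə] (rule 2); /o/ → [ə] (rule 2); /u/ → [ə] (rule 2); /r/ → [ɾ] (rule 4); /s/ → [z] (rule 1); /o/ → [ə] (rule 2); /a/ → [ə] (rule 2).
All other segments surface unchanged.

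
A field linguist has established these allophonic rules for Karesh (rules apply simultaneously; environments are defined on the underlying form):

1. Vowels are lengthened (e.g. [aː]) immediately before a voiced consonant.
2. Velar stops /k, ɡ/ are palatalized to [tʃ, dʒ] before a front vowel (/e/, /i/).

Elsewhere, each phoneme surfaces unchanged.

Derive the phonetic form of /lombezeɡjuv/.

/l/ stays [l].
/o/ — between /l/ and /m/, before a voiced consonant — surfaces as [oː] (rule 1).
/m/ (between /o/ and /b/): no rule targets it → [m].
/b/ stays [b].
/e/ meets the environment for rule 1 (before a voiced consonant) → [eː].
/z/ (between /e/ and /e/): no rule targets it → [z].
/e/ — between /z/ and /ɡ/, before a voiced consonant — surfaces as [eː] (rule 1).
/ɡ/ (between /e/ and /j/) is in the target of rule 2 but the environment (before a front vowel) is not met → [ɡ].
/j/ (between /ɡ/ and /u/) is unaffected → [j].
/u/ (between /j/ and /v/) occurs before a voiced consonant → [uː] by rule 1.
/v/ — not in any rule's target class → [v].

[loːmbeːzeːɡjuːv]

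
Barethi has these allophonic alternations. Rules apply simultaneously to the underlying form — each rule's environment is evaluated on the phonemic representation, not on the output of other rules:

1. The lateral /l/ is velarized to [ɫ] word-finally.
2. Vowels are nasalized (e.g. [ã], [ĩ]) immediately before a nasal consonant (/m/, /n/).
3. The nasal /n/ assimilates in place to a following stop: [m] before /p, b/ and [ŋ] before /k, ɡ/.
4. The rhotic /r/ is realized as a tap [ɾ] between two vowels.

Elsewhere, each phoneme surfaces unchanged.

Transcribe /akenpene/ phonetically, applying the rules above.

[akẽmpẽne]

/a/ (word-initial) is in the target of rule 2 but the environment (before a nasal consonant) is not met → [a].
/k/ stays [k].
/e/ — between /k/ and /n/, before a nasal consonant — surfaces as [ẽ] (rule 2).
/n/ (between /e/ and /p/): before a labial or velar stop, so rule 3 applies → [m].
/p/ stays [p].
Rule 2 applies to /e/ (between /p/ and /n/: before a nasal consonant) → [ẽ].
/n/ (between /e/ and /e/) is in the target of rule 3 but the environment (before a labial or velar stop) is not met → [n].
/e/ (word-final) is in the target of rule 2 but the environment (before a nasal consonant) is not met → [e].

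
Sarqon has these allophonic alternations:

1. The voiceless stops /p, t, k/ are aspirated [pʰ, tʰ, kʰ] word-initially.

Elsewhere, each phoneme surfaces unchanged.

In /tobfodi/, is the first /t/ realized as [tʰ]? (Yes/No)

/t/ (word-initial) occurs word-initially → [tʰ] by rule 1.
The actual realization is [tʰ], which matches [tʰ].

Yes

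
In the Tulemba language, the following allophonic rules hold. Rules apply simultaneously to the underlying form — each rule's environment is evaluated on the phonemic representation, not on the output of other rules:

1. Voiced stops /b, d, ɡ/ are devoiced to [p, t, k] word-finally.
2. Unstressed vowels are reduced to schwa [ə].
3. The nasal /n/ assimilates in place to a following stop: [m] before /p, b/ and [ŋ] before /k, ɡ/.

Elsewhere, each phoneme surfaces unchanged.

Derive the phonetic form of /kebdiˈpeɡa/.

/e/ meets the environment for rule 2 (in an unstressed syllable) → [ə].
/b/ (between /e/ and /d/) is in the target of rule 1 but the environment (word-finally) is not met → [b].
/d/ — between /b/ and /i/; rule 1 does not apply here → [d].
/i/ — between /d/ and /p/, in an unstressed syllable — surfaces as [ə] (rule 2).
/e/ — between /p/ and /ɡ/; rule 2 does not apply here → [e].
/ɡ/ (between /e/ and /a/) is in the target of rule 1 but the environment (word-finally) is not met → [ɡ].
Rule 2 applies to /a/ (word-final: in an unstressed syllable) → [ə].

[kəbdəˈpeɡə]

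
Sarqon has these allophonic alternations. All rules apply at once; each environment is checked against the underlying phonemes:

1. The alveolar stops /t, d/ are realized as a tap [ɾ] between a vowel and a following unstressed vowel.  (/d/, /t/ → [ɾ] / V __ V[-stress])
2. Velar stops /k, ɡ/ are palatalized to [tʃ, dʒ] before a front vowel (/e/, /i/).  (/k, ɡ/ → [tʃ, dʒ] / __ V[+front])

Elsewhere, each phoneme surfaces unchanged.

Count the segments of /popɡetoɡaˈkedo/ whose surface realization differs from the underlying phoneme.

Segments that undergo a rule: /ɡ/ → [dʒ] (rule 2); /t/ → [ɾ] (rule 1); /k/ → [tʃ] (rule 2); /d/ → [ɾ] (rule 1).
All other segments surface unchanged.

4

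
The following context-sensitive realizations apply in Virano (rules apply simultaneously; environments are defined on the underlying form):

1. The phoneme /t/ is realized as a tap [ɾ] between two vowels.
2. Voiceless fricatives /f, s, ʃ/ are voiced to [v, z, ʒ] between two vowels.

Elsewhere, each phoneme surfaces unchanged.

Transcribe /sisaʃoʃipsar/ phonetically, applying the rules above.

/s/ — word-initial; rule 2 does not apply here → [s].
/i/ — not in any rule's target class → [i].
/s/ meets the environment for rule 2 (between two vowels) → [z].
/a/ (between /s/ and /ʃ/): no rule targets it → [a].
/ʃ/ meets the environment for rule 2 (between two vowels) → [ʒ].
/o/ (between /ʃ/ and /ʃ/): no rule targets it → [o].
/ʃ/ meets the environment for rule 2 (between two vowels) → [ʒ].
/i/ — not in any rule's target class → [i].
/p/ (between /i/ and /s/): no rule targets it → [p].
/s/ (between /p/ and /a/) fails the environment for rule 2, so it stays [s].
/a/ (between /s/ and /r/) is unaffected → [a].
/r/ stays [r].

[sizaʒoʒipsar]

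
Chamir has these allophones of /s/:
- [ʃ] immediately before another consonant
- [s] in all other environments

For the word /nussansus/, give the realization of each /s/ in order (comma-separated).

Occurrence 1 (position 3): immediately before another consonant → [ʃ].
Occurrence 2 (position 4): no conditioning environment matches → elsewhere allophone [s].
Occurrence 3 (position 7): no conditioning environment matches → elsewhere allophone [s].
Occurrence 4 (position 9): no conditioning environment matches → elsewhere allophone [s].

[ʃ], [s], [s], [s]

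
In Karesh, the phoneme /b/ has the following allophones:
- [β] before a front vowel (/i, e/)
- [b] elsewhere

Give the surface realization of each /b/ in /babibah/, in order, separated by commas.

Occurrence 1 (position 1): no conditioning environment matches → elsewhere allophone [b].
Occurrence 2 (position 3): before a front vowel (/i, e/) → [β].
Occurrence 3 (position 5): no conditioning environment matches → elsewhere allophone [b].

[b], [β], [b]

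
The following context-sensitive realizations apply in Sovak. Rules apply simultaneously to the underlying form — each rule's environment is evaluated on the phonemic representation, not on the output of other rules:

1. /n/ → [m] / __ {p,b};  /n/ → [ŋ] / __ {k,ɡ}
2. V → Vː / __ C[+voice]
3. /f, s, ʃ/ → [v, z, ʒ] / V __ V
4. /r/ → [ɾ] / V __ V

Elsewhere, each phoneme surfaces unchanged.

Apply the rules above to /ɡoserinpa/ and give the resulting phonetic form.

[ɡozeːɾiːmpa]

/o/ — between /ɡ/ and /s/; rule 2 does not apply here → [o].
/s/ meets the environment for rule 3 (between two vowels) → [z].
/e/ — between /s/ and /r/, before a voiced consonant — surfaces as [eː] (rule 2).
/r/ (between /e/ and /i/): between two vowels, so rule 4 applies → [ɾ].
/i/ — between /r/ and /n/, before a voiced consonant — surfaces as [iː] (rule 2).
/n/ (between /i/ and /p/): before a labial or velar stop, so rule 1 applies → [m].
/a/ — word-final; rule 2 does not apply here → [a].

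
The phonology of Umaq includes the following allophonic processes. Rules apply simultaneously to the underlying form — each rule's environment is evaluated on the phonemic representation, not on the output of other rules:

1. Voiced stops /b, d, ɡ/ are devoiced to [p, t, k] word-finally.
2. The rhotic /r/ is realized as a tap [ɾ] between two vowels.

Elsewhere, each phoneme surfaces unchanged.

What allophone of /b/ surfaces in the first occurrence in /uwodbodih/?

/b/ (between /d/ and /o/) is in the target of rule 1 but the environment (word-finally) is not met → [b].

[b]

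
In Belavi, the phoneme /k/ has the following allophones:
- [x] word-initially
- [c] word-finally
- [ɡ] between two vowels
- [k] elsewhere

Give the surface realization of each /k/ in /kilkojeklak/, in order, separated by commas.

Occurrence 1 (position 1): word-initially → [x].
Occurrence 2 (position 4): no conditioning environment matches → elsewhere allophone [k].
Occurrence 3 (position 8): no conditioning environment matches → elsewhere allophone [k].
Occurrence 4 (position 11): word-finally → [c].

[x], [k], [k], [c]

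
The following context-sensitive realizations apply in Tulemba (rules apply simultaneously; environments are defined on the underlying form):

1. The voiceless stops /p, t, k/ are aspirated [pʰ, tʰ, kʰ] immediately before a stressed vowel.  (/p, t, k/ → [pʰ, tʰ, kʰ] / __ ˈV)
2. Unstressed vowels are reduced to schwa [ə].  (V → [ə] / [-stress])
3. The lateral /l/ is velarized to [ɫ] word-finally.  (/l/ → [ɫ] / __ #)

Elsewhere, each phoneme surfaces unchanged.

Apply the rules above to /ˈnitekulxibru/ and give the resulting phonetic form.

[ˈnitəkəlxəbrə]

/n/ stays [n].
/i/ (between /n/ and /t/) is in the target of rule 2 but the environment (in an unstressed syllable) is not met → [i].
/t/ (between /i/ and /e/) fails the environment for rule 1, so it stays [t].
/e/ — between /t/ and /k/, in an unstressed syllable — surfaces as [ə] (rule 2).
/k/ (between /e/ and /u/) fails the environment for rule 1, so it stays [k].
/u/ (between /k/ and /l/) occurs in an unstressed syllable → [ə] by rule 2.
/l/ (between /u/ and /x/) fails the environment for rule 3, so it stays [l].
/x/ (between /l/ and /i/) is unaffected → [x].
/i/ (between /x/ and /b/): in an unstressed syllable, so rule 2 applies → [ə].
/b/ (between /i/ and /r/): no rule targets it → [b].
/r/ (between /b/ and /u/) is unaffected → [r].
/u/ (word-final) occurs in an unstressed syllable → [ə] by rule 2.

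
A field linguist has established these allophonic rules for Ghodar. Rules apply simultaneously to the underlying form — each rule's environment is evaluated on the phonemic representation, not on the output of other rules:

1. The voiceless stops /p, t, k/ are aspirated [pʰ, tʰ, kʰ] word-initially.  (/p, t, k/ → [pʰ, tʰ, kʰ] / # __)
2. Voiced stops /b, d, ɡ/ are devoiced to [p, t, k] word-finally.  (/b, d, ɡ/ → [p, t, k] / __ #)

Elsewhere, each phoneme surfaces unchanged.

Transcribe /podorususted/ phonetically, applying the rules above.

[pʰodorusustet]

/p/ (word-initial) occurs word-initially → [pʰ] by rule 1.
/o/ (between /p/ and /d/): no rule targets it → [o].
/d/ — between /o/ and /o/; rule 2 does not apply here → [d].
/o/ (between /d/ and /r/) is unaffected → [o].
/r/ — not in any rule's target class → [r].
/u/ (between /r/ and /s/) is unaffected → [u].
/s/ (between /u/ and /u/) is unaffected → [s].
/u/ stays [u].
/s/ (between /u/ and /t/) is unaffected → [s].
/t/ — between /s/ and /e/; rule 1 does not apply here → [t].
/e/ — not in any rule's target class → [e].
Rule 2 applies to /d/ (word-final: word-finally) → [t].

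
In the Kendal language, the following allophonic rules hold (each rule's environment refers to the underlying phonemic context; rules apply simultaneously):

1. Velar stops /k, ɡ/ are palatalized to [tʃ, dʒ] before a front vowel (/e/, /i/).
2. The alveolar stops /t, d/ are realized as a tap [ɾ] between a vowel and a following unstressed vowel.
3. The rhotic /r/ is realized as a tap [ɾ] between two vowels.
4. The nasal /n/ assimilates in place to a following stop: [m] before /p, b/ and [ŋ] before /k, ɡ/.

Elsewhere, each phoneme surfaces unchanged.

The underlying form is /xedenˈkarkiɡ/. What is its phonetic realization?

[xeɾeŋˈkartʃiɡ]

/d/ (between /e/ and /e/): between a vowel and a following unstressed vowel, so rule 2 applies → [ɾ].
/n/ meets the environment for rule 4 (before a labial or velar stop) → [ŋ].
/k/ (between /n/ and /a/) fails the environment for rule 1, so it stays [k].
/r/ (between /a/ and /k/): rule 3 targets it, but not between two vowels → unchanged [r].
/k/ meets the environment for rule 1 (before a front vowel) → [tʃ].
/ɡ/ (word-final) is in the target of rule 1 but the environment (before a front vowel) is not met → [ɡ].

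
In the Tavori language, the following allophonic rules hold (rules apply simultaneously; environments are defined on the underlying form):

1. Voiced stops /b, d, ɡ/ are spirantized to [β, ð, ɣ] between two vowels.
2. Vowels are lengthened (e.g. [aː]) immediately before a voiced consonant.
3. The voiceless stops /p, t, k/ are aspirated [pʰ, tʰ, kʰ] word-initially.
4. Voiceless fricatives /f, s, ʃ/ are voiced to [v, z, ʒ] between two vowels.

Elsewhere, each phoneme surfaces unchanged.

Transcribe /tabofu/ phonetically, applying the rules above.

[tʰaːβovu]

/t/ — word-initial, word-initially — surfaces as [tʰ] (rule 3).
/a/ — between /t/ and /b/, before a voiced consonant — surfaces as [aː] (rule 2).
/b/ — between /a/ and /o/, between two vowels — surfaces as [β] (rule 1).
/o/ (between /b/ and /f/) is in the target of rule 2 but the environment (before a voiced consonant) is not met → [o].
/f/ meets the environment for rule 4 (between two vowels) → [v].
/u/ (word-final) is in the target of rule 2 but the environment (before a voiced consonant) is not met → [u].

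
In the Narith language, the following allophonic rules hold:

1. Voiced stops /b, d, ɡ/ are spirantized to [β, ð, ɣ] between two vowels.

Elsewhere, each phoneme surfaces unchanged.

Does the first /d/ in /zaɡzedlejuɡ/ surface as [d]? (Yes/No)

/d/ — between /e/ and /l/; rule 1 does not apply here → [d].
The actual realization is [d], which matches [d].

Yes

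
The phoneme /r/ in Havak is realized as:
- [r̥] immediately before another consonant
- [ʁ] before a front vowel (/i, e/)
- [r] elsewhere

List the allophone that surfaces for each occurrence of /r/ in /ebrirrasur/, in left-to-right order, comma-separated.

[ʁ], [r̥], [r], [r]

Occurrence 1 (position 3): before a front vowel (/i, e/) → [ʁ].
Occurrence 2 (position 5): immediately before another consonant → [r̥].
Occurrence 3 (position 6): no conditioning environment matches → elsewhere allophone [r].
Occurrence 4 (position 10): no conditioning environment matches → elsewhere allophone [r].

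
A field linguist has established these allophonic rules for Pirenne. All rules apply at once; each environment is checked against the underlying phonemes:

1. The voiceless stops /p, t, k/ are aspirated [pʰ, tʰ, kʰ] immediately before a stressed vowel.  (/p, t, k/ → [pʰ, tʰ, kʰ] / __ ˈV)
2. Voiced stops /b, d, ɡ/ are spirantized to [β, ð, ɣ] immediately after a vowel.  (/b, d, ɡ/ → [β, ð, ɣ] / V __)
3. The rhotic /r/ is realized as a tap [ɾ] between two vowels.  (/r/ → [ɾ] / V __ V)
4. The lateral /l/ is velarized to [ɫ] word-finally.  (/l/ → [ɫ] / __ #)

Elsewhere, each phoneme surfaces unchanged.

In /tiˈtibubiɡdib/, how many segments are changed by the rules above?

5

Segments that undergo a rule: /t/ → [tʰ] (rule 1); /b/ → [β] (rule 2); /b/ → [β] (rule 2); /ɡ/ → [ɣ] (rule 2); /b/ → [β] (rule 2).
All other segments surface unchanged.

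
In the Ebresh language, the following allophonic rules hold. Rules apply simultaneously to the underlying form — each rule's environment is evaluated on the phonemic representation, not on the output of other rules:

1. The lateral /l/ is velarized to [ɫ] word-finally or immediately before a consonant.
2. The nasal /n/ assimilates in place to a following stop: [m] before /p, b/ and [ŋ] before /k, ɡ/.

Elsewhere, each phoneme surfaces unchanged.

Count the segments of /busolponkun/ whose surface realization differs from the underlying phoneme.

Segments that undergo a rule: /l/ → [ɫ] (rule 1); /n/ → [ŋ] (rule 2).
All other segments surface unchanged.

2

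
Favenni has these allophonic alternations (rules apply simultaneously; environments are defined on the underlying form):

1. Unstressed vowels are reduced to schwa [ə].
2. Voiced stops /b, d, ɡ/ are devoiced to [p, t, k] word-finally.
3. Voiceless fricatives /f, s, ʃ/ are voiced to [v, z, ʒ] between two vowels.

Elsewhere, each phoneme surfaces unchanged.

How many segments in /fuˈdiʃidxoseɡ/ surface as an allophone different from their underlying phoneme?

Segments that undergo a rule: /u/ → [ə] (rule 1); /ʃ/ → [ʒ] (rule 3); /i/ → [ə] (rule 1); /o/ → [ə] (rule 1); /s/ → [z] (rule 3); /e/ → [ə] (rule 1); /ɡ/ → [k] (rule 2).
All other segments surface unchanged.

7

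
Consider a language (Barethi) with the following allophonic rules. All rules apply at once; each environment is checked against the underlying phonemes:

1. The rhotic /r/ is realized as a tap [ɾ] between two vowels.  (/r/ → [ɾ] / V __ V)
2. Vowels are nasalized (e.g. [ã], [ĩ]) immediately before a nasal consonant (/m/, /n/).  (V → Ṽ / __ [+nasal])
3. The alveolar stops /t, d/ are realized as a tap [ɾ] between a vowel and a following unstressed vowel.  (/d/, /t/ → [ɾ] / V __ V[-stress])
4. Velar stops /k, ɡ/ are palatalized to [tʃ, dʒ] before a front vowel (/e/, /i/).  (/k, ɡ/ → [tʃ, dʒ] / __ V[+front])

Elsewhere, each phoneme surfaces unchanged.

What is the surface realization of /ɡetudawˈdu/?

[dʒeɾuɾawˈdu]

/ɡ/ (word-initial) occurs before a front vowel → [dʒ] by rule 4.
/e/ (between /ɡ/ and /t/) is in the target of rule 2 but the environment (before a nasal consonant) is not met → [e].
/t/ (between /e/ and /u/) occurs between a vowel and a following unstressed vowel → [ɾ] by rule 3.
/u/ (between /t/ and /d/): rule 2 targets it, but not before a nasal consonant → unchanged [u].
/d/ (between /u/ and /a/) occurs between a vowel and a following unstressed vowel → [ɾ] by rule 3.
/a/ (between /d/ and /w/) fails the environment for rule 2, so it stays [a].
/w/ — not in any rule's target class → [w].
/d/ (between /w/ and /u/): rule 3 targets it, but not between a vowel and a following unstressed vowel → unchanged [d].
/u/ (word-final) fails the environment for rule 2, so it stays [u].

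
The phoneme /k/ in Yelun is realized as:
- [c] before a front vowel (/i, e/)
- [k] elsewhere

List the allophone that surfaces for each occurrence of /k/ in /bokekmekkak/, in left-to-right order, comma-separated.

Occurrence 1 (position 3): before a front vowel → [c].
Occurrence 2 (position 5): no conditioning environment matches → elsewhere allophone [k].
Occurrence 3 (position 8): no conditioning environment matches → elsewhere allophone [k].
Occurrence 4 (position 9): no conditioning environment matches → elsewhere allophone [k].
Occurrence 5 (position 11): no conditioning environment matches → elsewhere allophone [k].

[c], [k], [k], [k], [k]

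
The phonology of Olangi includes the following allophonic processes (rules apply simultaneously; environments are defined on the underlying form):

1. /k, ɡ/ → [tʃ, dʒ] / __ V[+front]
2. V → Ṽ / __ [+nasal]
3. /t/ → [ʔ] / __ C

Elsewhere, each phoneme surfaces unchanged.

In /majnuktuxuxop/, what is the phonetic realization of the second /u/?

[u]

/u/ (between /t/ and /x/) is in the target of rule 2 but the environment (before a nasal consonant) is not met → [u].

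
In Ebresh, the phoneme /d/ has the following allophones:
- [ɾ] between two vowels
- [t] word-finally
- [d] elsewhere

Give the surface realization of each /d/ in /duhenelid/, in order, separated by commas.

Occurrence 1 (position 1): no conditioning environment matches → elsewhere allophone [d].
Occurrence 2 (position 9): word-finally → [t].

[d], [t]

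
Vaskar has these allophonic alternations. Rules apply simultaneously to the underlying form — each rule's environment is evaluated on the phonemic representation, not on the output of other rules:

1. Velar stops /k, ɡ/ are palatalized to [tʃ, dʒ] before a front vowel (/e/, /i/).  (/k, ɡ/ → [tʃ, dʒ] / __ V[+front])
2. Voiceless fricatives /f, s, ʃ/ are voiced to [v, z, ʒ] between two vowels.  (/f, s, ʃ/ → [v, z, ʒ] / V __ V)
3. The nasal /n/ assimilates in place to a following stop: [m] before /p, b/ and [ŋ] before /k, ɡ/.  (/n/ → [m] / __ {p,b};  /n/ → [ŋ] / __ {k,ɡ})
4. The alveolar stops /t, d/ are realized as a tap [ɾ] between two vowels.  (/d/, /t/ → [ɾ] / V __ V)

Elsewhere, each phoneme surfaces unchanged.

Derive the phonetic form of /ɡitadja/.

/ɡ/ (word-initial) occurs before a front vowel → [dʒ] by rule 1.
Rule 4 applies to /t/ (between /i/ and /a/: between two vowels) → [ɾ].
/d/ (between /a/ and /j/) is in the target of rule 4 but the environment (between two vowels) is not met → [d].

[dʒiɾadja]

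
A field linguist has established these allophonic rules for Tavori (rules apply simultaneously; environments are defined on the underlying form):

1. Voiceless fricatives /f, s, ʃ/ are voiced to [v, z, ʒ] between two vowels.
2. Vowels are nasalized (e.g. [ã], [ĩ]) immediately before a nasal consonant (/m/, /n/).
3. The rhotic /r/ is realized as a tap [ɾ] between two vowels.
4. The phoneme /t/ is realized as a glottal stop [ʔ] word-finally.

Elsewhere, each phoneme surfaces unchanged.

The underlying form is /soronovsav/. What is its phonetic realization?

[soɾõnovsav]

/s/ (word-initial) fails the environment for rule 1, so it stays [s].
/o/ (between /s/ and /r/): rule 2 targets it, but not before a nasal consonant → unchanged [o].
/r/ — between /o/ and /o/, between two vowels — surfaces as [ɾ] (rule 3).
/o/ — between /r/ and /n/, before a nasal consonant — surfaces as [õ] (rule 2).
/n/ stays [n].
/o/ (between /n/ and /v/): rule 2 targets it, but not before a nasal consonant → unchanged [o].
/v/ stays [v].
/s/ (between /v/ and /a/) is in the target of rule 1 but the environment (between two vowels) is not met → [s].
/a/ (between /s/ and /v/): rule 2 targets it, but not before a nasal consonant → unchanged [a].
/v/ (word-final) is unaffected → [v].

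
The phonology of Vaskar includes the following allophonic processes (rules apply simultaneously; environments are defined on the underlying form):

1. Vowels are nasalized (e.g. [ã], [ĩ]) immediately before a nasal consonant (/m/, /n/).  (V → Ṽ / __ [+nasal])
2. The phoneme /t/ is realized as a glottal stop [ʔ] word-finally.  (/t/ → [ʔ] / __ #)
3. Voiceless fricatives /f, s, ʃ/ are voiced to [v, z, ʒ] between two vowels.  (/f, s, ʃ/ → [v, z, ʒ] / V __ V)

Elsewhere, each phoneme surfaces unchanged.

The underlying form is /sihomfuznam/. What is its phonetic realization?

[sihõmfuznãm]

/s/ (word-initial) fails the environment for rule 3, so it stays [s].
/i/ (between /s/ and /h/): rule 1 targets it, but not before a nasal consonant → unchanged [i].
Rule 1 applies to /o/ (between /h/ and /m/: before a nasal consonant) → [õ].
/f/ (between /m/ and /u/): rule 3 targets it, but not between two vowels → unchanged [f].
/u/ (between /f/ and /z/) fails the environment for rule 1, so it stays [u].
Rule 1 applies to /a/ (between /n/ and /m/: before a nasal consonant) → [ã].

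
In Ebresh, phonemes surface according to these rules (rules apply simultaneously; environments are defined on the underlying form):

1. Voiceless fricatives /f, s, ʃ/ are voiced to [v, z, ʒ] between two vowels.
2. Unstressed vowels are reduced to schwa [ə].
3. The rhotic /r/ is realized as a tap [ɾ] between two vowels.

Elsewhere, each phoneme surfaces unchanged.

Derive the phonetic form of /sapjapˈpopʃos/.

/s/ (word-initial): rule 1 targets it, but not between two vowels → unchanged [s].
Rule 2 applies to /a/ (between /s/ and /p/: in an unstressed syllable) → [ə].
/a/ (between /j/ and /p/) occurs in an unstressed syllable → [ə] by rule 2.
/o/ (between /p/ and /p/) fails the environment for rule 2, so it stays [o].
/ʃ/ (between /p/ and /o/) is in the target of rule 1 but the environment (between two vowels) is not met → [ʃ].
/o/ (between /ʃ/ and /s/): in an unstressed syllable, so rule 2 applies → [ə].
/s/ — word-final; rule 1 does not apply here → [s].

[səpjəpˈpopʃəs]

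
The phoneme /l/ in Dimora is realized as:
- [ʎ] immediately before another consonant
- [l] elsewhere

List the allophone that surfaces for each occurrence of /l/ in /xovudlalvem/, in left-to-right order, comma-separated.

[l], [ʎ]

Occurrence 1 (position 6): no conditioning environment matches → elsewhere allophone [l].
Occurrence 2 (position 8): immediately before another consonant → [ʎ].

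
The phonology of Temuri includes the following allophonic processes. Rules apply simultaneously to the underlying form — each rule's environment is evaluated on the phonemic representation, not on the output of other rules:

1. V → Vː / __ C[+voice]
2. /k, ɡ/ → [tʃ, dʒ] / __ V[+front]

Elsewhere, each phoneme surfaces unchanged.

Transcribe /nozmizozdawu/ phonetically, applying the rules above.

/n/ (word-initial): no rule targets it → [n].
Rule 1 applies to /o/ (between /n/ and /z/: before a voiced consonant) → [oː].
/z/ stays [z].
/m/ (between /z/ and /i/): no rule targets it → [m].
Rule 1 applies to /i/ (between /m/ and /z/: before a voiced consonant) → [iː].
/z/ — not in any rule's target class → [z].
Rule 1 applies to /o/ (between /z/ and /z/: before a voiced consonant) → [oː].
/z/ stays [z].
/d/ stays [d].
/a/ (between /d/ and /w/) occurs before a voiced consonant → [aː] by rule 1.
/w/ stays [w].
/u/ (word-final): rule 1 targets it, but not before a voiced consonant → unchanged [u].

[noːzmiːzoːzdaːwu]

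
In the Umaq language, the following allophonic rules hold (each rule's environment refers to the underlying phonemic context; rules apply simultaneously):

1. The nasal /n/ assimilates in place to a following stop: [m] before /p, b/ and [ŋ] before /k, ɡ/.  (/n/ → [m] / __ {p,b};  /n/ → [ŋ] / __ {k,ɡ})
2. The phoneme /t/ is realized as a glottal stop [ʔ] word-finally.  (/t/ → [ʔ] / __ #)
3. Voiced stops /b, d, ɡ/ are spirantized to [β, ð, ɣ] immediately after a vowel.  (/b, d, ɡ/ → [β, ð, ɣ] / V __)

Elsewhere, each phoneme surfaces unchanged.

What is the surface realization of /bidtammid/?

[biðtammið]

/b/ (word-initial) is in the target of rule 3 but the environment (immediately after a vowel) is not met → [b].
/i/ (between /b/ and /d/): no rule targets it → [i].
Rule 3 applies to /d/ (between /i/ and /t/: immediately after a vowel) → [ð].
/t/ (between /d/ and /a/): rule 2 targets it, but not word-finally → unchanged [t].
/a/ (between /t/ and /m/): no rule targets it → [a].
/m/ (between /a/ and /m/): no rule targets it → [m].
/m/ (between /m/ and /i/): no rule targets it → [m].
/i/ (between /m/ and /d/) is unaffected → [i].
/d/ (word-final) occurs immediately after a vowel → [ð] by rule 3.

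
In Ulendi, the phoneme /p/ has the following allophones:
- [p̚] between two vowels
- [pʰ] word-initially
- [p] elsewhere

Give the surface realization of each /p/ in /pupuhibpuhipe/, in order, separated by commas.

[pʰ], [p̚], [p], [p̚]

Occurrence 1 (position 1): word-initially → [pʰ].
Occurrence 2 (position 3): between two vowels → [p̚].
Occurrence 3 (position 8): no conditioning environment matches → elsewhere allophone [p].
Occurrence 4 (position 12): between two vowels → [p̚].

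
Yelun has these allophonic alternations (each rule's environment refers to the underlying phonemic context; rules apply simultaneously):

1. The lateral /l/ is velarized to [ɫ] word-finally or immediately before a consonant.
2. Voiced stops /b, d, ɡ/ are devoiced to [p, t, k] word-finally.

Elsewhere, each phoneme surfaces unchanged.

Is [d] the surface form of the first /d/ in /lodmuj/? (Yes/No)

Yes

/d/ (between /o/ and /m/) is in the target of rule 2 but the environment (word-finally) is not met → [d].
The actual realization is [d], which matches [d].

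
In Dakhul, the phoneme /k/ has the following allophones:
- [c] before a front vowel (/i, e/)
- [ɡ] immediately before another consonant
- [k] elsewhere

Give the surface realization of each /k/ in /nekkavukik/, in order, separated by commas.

[ɡ], [k], [c], [k]

Occurrence 1 (position 3): immediately before another consonant → [ɡ].
Occurrence 2 (position 4): no conditioning environment matches → elsewhere allophone [k].
Occurrence 3 (position 8): before a front vowel (/i, e/) → [c].
Occurrence 4 (position 10): no conditioning environment matches → elsewhere allophone [k].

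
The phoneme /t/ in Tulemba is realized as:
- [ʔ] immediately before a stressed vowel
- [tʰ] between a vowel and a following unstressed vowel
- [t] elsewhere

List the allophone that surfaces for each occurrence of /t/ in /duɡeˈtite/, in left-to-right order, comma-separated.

Occurrence 1 (position 5): immediately before a stressed vowel → [ʔ].
Occurrence 2 (position 7): between a vowel and a following unstressed vowel → [tʰ].

[ʔ], [tʰ]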